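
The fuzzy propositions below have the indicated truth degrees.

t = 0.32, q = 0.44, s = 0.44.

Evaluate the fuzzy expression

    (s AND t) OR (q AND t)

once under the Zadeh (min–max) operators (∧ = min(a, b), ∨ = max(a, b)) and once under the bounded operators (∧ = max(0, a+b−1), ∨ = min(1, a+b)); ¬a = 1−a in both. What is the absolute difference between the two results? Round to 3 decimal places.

0.320

Under Zadeh (min–max):
  s AND t = min(a, b) on (0.44, 0.32) = 0.32
  q AND t = min(a, b) on (0.44, 0.32) = 0.32
  (s AND t) OR (q AND t) = max(a, b) on (0.32, 0.32) = 0.32
  → value = 0.3200
Under bounded:
  s AND t = max(0, a+b−1) on (0.44, 0.32) = 0.00
  q AND t = max(0, a+b−1) on (0.44, 0.32) = 0.00
  (s AND t) OR (q AND t) = min(1, a+b) on (0.00, 0.00) = 0.00
  → value = 0.0000
|0.3200 − 0.0000| = 0.320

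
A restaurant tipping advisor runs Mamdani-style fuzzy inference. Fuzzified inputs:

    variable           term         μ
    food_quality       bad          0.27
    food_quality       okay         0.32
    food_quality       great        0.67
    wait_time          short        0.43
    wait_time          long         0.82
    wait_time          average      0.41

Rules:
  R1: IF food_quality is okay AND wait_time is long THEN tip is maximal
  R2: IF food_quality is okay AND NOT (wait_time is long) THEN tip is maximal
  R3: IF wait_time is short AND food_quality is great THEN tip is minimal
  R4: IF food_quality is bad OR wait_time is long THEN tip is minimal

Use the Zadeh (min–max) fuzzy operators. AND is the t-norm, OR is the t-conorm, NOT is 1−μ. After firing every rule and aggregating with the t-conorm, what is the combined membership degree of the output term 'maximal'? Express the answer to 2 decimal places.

R1: okay=0.32, long=0.82; AND[min(a, b)] → w = 0.32
R2: okay=0.32, ¬long=1−0.82=0.18; AND[min(a, b)] → w = 0.18
R3: short=0.43, great=0.67; AND[min(a, b)] → w = 0.43
R4: bad=0.27, long=0.82; OR[max(a, b)] → w = 0.82
Rules with consequent 'maximal': {R1, R2} → strengths 0.32, 0.18
Aggregate via t-conorm [max(a, b)]: 0.32

0.32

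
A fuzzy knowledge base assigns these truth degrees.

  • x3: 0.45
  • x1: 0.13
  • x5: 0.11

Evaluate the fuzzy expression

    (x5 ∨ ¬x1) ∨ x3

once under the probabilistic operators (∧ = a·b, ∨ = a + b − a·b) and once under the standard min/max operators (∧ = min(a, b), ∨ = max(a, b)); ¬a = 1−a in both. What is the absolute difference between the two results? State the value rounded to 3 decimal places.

0.066

Under probabilistic:
  ¬x1 = 1 − 0.1300 = 0.8700
  x5 ∨ ¬x1 = a + b − a·b on (0.1100, 0.8700) = 0.8843
  (x5 ∨ ¬x1) ∨ x3 = a + b − a·b on (0.8843, 0.4500) = 0.9364
  → value = 0.9364
Under standard min/max:
  ¬x1 = 1 − 0.13 = 0.87
  x5 ∨ ¬x1 = max(a, b) on (0.11, 0.87) = 0.87
  (x5 ∨ ¬x1) ∨ x3 = max(a, b) on (0.87, 0.45) = 0.87
  → value = 0.8700
|0.9364 − 0.8700| = 0.066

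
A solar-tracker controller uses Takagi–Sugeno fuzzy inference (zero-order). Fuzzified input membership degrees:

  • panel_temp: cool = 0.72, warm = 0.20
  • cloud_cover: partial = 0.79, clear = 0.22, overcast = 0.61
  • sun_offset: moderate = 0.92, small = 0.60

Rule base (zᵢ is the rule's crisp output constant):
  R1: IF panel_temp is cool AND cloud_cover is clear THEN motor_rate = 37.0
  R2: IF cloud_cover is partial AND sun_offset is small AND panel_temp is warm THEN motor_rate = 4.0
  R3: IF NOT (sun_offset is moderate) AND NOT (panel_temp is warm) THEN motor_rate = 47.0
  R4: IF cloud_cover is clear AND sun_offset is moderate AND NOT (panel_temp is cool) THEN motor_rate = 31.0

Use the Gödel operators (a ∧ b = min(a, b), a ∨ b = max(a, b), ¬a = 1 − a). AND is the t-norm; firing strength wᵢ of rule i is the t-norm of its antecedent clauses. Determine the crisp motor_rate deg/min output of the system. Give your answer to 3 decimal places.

27.111

R1 (z=37.0): cool=0.72, clear=0.22; AND[min(a, b)] → w = 0.22
R2 (z=4.0): partial=0.79, small=0.60, warm=0.20; AND[min(a, b)] → w = 0.20
R3 (z=47.0): ¬moderate=1−0.92=0.08, ¬warm=1−0.20=0.80; AND[min(a, b)] → w = 0.08
R4 (z=31.0): clear=0.22, moderate=0.92, ¬cool=1−0.72=0.28; AND[min(a, b)] → w = 0.22
Weighted average = (0.22·37.0 + 0.20·4.0 + 0.08·47.0 + 0.22·31.0) / (0.22 + 0.20 + 0.08 + 0.22)
  = 19.5200 / 0.7200 = 27.111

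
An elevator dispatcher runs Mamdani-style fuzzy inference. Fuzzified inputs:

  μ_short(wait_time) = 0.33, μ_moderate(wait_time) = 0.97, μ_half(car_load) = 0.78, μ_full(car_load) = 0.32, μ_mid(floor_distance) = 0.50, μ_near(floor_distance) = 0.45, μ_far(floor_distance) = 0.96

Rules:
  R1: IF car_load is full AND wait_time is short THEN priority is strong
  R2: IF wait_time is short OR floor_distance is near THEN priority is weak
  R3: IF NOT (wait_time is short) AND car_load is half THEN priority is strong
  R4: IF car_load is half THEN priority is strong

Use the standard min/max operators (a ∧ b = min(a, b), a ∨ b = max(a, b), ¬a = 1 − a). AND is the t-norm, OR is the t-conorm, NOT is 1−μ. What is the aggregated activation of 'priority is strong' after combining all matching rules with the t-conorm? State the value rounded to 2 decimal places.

0.78

R1: full=0.32, short=0.33; AND[min(a, b)] → w = 0.32
R2: short=0.33, near=0.45; OR[max(a, b)] → w = 0.45
R3: ¬short=1−0.33=0.67, half=0.78; AND[min(a, b)] → w = 0.67
R4: half=0.78 → w = 0.78
Rules with consequent 'strong': {R1, R3, R4} → strengths 0.32, 0.67, 0.78
Aggregate via t-conorm [max(a, b)]: 0.78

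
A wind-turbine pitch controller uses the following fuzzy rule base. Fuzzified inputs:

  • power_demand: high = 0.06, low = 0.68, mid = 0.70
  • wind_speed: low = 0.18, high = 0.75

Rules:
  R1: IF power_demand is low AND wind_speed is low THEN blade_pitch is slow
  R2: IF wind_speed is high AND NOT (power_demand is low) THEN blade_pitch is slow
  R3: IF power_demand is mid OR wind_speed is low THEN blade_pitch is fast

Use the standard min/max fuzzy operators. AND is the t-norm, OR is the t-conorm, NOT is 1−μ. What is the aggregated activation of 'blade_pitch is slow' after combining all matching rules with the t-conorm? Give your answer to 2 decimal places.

0.32

R1: low=0.68, low=0.18; AND[min(a, b)] → w = 0.18
R2: high=0.75, ¬low=1−0.68=0.32; AND[min(a, b)] → w = 0.32
R3: mid=0.70, low=0.18; OR[max(a, b)] → w = 0.70
Rules with consequent 'slow': {R1, R2} → strengths 0.18, 0.32
Aggregate via t-conorm [max(a, b)]: 0.32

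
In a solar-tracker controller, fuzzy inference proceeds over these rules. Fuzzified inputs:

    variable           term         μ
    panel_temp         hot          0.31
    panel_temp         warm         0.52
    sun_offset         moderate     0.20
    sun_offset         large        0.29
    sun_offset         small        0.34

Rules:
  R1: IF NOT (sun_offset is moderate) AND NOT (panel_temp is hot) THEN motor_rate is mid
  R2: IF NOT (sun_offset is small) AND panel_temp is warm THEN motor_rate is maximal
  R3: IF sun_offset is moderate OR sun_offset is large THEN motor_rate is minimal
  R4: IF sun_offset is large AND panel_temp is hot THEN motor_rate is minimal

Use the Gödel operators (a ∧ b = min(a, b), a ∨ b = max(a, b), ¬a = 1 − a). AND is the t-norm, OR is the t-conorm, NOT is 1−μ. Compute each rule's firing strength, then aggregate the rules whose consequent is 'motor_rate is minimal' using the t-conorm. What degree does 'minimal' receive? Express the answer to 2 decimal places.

0.29

R1: ¬moderate=1−0.20=0.80, ¬hot=1−0.31=0.69; AND[min(a, b)] → w = 0.69
R2: ¬small=1−0.34=0.66, warm=0.52; AND[min(a, b)] → w = 0.52
R3: moderate=0.20, large=0.29; OR[max(a, b)] → w = 0.29
R4: large=0.29, hot=0.31; AND[min(a, b)] → w = 0.29
Rules with consequent 'minimal': {R3, R4} → strengths 0.29, 0.29
Aggregate via t-conorm [max(a, b)]: 0.29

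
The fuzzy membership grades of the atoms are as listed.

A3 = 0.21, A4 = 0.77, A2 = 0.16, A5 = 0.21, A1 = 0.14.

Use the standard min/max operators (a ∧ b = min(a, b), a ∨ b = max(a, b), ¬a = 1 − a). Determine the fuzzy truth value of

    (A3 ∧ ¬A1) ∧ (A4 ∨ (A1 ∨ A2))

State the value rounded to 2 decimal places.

0.21

¬A1 = 1 − 0.14 = 0.86
A3 ∧ ¬A1 = min(a, b) on (0.21, 0.86) = 0.21
A1 ∨ A2 = max(a, b) on (0.14, 0.16) = 0.16
A4 ∨ (A1 ∨ A2) = max(a, b) on (0.77, 0.16) = 0.77
(A3 ∧ ¬A1) ∧ (A4 ∨ (A1 ∨ A2)) = min(a, b) on (0.21, 0.77) = 0.21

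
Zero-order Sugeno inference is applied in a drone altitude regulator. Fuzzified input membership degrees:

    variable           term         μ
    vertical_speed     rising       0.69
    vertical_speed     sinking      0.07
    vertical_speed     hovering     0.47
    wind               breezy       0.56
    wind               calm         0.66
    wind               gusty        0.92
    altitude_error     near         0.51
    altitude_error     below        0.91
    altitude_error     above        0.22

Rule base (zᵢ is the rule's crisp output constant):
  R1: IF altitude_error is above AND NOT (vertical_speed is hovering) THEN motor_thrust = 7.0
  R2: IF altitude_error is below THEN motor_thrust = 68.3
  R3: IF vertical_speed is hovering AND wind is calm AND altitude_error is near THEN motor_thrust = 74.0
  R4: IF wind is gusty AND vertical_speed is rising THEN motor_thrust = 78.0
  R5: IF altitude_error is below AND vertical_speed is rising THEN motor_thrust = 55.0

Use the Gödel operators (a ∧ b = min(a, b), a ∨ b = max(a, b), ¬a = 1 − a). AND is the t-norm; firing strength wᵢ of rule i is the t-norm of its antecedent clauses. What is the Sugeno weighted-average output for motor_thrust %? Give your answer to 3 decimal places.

63.840

R1 (z=7.0): above=0.22, ¬hovering=1−0.47=0.53; AND[min(a, b)] → w = 0.22
R2 (z=68.3): below=0.91 → w = 0.91
R3 (z=74.0): hovering=0.47, calm=0.66, near=0.51; AND[min(a, b)] → w = 0.47
R4 (z=78.0): gusty=0.92, rising=0.69; AND[min(a, b)] → w = 0.69
R5 (z=55.0): below=0.91, rising=0.69; AND[min(a, b)] → w = 0.69
Weighted average = (0.22·7.0 + 0.91·68.3 + 0.47·74.0 + 0.69·78.0 + 0.69·55.0) / (0.22 + 0.91 + 0.47 + 0.69 + 0.69)
  = 190.2430 / 2.9800 = 63.840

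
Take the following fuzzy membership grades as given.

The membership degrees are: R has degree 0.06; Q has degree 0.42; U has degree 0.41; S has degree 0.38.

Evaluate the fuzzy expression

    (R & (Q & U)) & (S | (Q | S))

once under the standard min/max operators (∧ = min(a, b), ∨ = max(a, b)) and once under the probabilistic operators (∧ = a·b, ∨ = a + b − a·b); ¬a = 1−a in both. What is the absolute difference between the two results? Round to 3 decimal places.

Under standard min/max:
  Q & U = min(a, b) on (0.42, 0.41) = 0.41
  R & (Q & U) = min(a, b) on (0.06, 0.41) = 0.06
  Q | S = max(a, b) on (0.42, 0.38) = 0.42
  S | (Q | S) = max(a, b) on (0.38, 0.42) = 0.42
  (R & (Q & U)) & (S | (Q | S)) = min(a, b) on (0.06, 0.42) = 0.06
  → value = 0.0600
Under probabilistic:
  Q & U = a·b on (0.4200, 0.4100) = 0.1722
  R & (Q & U) = a·b on (0.0600, 0.1722) = 0.0103
  Q | S = a + b − a·b on (0.4200, 0.3800) = 0.6404
  S | (Q | S) = a + b − a·b on (0.3800, 0.6404) = 0.7770
  (R & (Q & U)) & (S | (Q | S)) = a·b on (0.0103, 0.7770) = 0.0080
  → value = 0.0080
|0.0600 − 0.0080| = 0.052

0.052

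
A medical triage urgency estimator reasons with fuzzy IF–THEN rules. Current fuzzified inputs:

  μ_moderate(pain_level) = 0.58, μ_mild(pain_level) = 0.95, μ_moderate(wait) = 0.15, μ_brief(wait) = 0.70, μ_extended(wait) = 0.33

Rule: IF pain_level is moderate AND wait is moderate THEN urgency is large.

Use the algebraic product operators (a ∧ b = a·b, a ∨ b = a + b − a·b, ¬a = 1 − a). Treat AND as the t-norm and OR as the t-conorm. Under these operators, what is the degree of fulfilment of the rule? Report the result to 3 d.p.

0.087

firing strength: moderate=0.58, moderate=0.15; AND[a·b] → w = 0.0870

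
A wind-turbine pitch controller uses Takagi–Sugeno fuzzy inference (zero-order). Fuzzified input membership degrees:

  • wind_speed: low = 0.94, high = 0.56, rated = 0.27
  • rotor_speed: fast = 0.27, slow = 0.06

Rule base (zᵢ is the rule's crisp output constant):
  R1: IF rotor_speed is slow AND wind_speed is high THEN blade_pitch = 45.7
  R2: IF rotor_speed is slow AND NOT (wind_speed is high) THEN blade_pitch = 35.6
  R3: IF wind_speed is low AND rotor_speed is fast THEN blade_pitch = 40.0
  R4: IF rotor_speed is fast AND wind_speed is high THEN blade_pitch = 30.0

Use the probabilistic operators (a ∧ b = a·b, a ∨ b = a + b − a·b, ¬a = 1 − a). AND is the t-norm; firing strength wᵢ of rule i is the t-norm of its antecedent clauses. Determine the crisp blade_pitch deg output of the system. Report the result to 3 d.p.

R1 (z=45.7): slow=0.06, high=0.56; AND[a·b] → w = 0.0336
R2 (z=35.6): slow=0.06, ¬high=1−0.56=0.44; AND[a·b] → w = 0.0264
R3 (z=40.0): low=0.94, fast=0.27; AND[a·b] → w = 0.2538
R4 (z=30.0): fast=0.27, high=0.56; AND[a·b] → w = 0.1512
Weighted average = (0.0336·45.7 + 0.0264·35.6 + 0.2538·40.0 + 0.1512·30.0) / (0.0336 + 0.0264 + 0.2538 + 0.1512)
  = 17.1634 / 0.4650 = 36.910

36.910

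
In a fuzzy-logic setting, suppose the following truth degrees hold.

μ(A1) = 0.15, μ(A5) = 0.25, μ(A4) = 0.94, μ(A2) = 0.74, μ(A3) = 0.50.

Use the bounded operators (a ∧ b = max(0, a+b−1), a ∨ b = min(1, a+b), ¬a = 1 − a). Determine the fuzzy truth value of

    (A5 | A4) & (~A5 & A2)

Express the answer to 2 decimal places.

A5 | A4 = min(1, a+b) on (0.25, 0.94) = 1.00
~A5 = 1 − 0.25 = 0.75
~A5 & A2 = max(0, a+b−1) on (0.75, 0.74) = 0.49
(A5 | A4) & (~A5 & A2) = max(0, a+b−1) on (1.00, 0.49) = 0.49

0.49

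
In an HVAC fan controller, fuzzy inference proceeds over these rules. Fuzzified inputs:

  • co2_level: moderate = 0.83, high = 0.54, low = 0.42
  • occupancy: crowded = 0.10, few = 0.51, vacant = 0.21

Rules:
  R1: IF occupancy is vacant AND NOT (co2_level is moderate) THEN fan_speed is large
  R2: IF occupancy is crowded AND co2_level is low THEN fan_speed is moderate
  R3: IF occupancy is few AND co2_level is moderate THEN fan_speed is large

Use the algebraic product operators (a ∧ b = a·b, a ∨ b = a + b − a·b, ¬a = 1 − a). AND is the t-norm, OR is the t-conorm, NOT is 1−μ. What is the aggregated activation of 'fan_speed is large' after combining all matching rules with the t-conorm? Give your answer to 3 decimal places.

0.444

R1: vacant=0.21, ¬moderate=1−0.83=0.17; AND[a·b] → w = 0.0357
R2: crowded=0.10, low=0.42; AND[a·b] → w = 0.0420
R3: few=0.51, moderate=0.83; AND[a·b] → w = 0.4233
Rules with consequent 'large': {R1, R3} → strengths 0.0357, 0.4233
Aggregate via t-conorm [a + b − a·b]: 0.4439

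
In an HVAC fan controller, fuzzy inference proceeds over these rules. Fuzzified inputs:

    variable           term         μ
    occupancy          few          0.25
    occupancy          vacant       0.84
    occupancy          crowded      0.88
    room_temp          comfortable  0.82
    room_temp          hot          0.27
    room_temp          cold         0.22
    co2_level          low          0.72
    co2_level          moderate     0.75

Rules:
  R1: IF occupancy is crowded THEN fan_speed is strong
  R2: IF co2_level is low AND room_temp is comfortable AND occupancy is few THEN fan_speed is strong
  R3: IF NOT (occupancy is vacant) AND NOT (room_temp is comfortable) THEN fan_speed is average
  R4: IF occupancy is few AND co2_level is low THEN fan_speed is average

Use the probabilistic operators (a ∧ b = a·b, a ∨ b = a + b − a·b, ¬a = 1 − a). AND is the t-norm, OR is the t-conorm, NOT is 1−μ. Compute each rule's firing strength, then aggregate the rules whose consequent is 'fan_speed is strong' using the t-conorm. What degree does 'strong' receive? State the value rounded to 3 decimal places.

0.898

R1: crowded=0.88 → w = 0.8800
R2: low=0.72, comfortable=0.82, few=0.25; AND[a·b] → w = 0.1476
R3: ¬vacant=1−0.84=0.16, ¬comfortable=1−0.82=0.18; AND[a·b] → w = 0.0288
R4: few=0.25, low=0.72; AND[a·b] → w = 0.1800
Rules with consequent 'strong': {R1, R2} → strengths 0.8800, 0.1476
Aggregate via t-conorm [a + b − a·b]: 0.8977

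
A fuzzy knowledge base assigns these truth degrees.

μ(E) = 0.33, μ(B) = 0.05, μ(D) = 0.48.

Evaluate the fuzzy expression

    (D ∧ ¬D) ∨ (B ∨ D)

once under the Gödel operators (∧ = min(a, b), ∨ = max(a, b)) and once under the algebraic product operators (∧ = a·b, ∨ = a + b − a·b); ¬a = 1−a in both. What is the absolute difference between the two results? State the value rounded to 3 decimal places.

Under Gödel:
  ¬D = 1 − 0.48 = 0.52
  D ∧ ¬D = min(a, b) on (0.48, 0.52) = 0.48
  B ∨ D = max(a, b) on (0.05, 0.48) = 0.48
  (D ∧ ¬D) ∨ (B ∨ D) = max(a, b) on (0.48, 0.48) = 0.48
  → value = 0.4800
Under algebraic product:
  ¬D = 1 − 0.4800 = 0.5200
  D ∧ ¬D = a·b on (0.4800, 0.5200) = 0.2496
  B ∨ D = a + b − a·b on (0.0500, 0.4800) = 0.5060
  (D ∧ ¬D) ∨ (B ∨ D) = a + b − a·b on (0.2496, 0.5060) = 0.6293
  → value = 0.6293
|0.4800 − 0.6293| = 0.149

0.149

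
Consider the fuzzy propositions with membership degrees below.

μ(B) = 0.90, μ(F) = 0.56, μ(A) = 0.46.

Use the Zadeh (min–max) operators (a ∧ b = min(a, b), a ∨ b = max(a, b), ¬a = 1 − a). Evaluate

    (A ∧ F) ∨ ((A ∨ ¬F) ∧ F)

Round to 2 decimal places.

A ∧ F = min(a, b) on (0.46, 0.56) = 0.46
¬F = 1 − 0.56 = 0.44
A ∨ ¬F = max(a, b) on (0.46, 0.44) = 0.46
(A ∨ ¬F) ∧ F = min(a, b) on (0.46, 0.56) = 0.46
(A ∧ F) ∨ ((A ∨ ¬F) ∧ F) = max(a, b) on (0.46, 0.46) = 0.46

0.46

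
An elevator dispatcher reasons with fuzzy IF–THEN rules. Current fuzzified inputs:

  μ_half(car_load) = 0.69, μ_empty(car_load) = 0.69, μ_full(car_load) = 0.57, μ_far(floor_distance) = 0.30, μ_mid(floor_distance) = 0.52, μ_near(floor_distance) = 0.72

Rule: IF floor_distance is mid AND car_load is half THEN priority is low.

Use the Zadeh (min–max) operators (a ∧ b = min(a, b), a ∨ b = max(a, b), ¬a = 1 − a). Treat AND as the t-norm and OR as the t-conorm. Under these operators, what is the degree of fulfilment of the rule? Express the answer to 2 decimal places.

0.52

firing strength: mid=0.52, half=0.69; AND[min(a, b)] → w = 0.52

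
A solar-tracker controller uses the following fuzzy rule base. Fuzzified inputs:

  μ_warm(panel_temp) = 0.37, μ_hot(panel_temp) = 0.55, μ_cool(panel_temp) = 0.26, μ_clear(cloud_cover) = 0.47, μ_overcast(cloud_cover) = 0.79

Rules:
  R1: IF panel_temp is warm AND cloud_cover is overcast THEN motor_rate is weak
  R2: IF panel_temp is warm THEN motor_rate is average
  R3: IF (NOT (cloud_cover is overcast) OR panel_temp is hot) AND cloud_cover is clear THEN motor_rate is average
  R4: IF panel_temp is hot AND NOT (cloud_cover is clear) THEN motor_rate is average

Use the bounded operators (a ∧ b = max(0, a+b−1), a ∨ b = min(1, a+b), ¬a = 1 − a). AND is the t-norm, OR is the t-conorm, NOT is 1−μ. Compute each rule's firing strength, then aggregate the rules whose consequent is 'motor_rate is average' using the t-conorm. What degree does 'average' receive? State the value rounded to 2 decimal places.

R1: warm=0.37, overcast=0.79; AND[max(0, a+b−1)] → w = 0.16
R2: warm=0.37 → w = 0.37
R3: (¬overcast=1−0.79=0.21 OR hot=0.55) = 0.76; AND[max(0, a+b−1)] with clear=0.47 → w = 0.23
R4: hot=0.55, ¬clear=1−0.47=0.53; AND[max(0, a+b−1)] → w = 0.08
Rules with consequent 'average': {R2, R3, R4} → strengths 0.37, 0.23, 0.08
Aggregate via t-conorm [min(1, a+b)]: 0.68

0.68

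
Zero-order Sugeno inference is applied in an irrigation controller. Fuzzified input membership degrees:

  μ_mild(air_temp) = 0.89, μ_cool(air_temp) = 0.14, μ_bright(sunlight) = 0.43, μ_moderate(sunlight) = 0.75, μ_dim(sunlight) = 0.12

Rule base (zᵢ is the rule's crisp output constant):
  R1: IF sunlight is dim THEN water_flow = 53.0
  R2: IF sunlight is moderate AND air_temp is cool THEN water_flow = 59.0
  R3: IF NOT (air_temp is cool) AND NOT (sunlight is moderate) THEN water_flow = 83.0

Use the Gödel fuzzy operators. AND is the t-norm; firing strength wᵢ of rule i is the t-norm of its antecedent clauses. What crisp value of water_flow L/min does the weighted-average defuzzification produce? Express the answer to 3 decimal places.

R1 (z=53.0): dim=0.12 → w = 0.12
R2 (z=59.0): moderate=0.75, cool=0.14; AND[min(a, b)] → w = 0.14
R3 (z=83.0): ¬cool=1−0.14=0.86, ¬moderate=1−0.75=0.25; AND[min(a, b)] → w = 0.25
Weighted average = (0.12·53.0 + 0.14·59.0 + 0.25·83.0) / (0.12 + 0.14 + 0.25)
  = 35.3700 / 0.5100 = 69.353

69.353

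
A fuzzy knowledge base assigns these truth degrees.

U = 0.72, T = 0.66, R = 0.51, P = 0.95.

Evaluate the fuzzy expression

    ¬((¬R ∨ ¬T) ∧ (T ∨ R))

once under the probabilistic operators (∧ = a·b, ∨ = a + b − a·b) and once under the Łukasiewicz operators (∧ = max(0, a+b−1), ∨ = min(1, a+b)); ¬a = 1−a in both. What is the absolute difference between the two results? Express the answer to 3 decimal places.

Under probabilistic:
  ¬R = 1 − 0.5100 = 0.4900
  ¬T = 1 − 0.6600 = 0.3400
  ¬R ∨ ¬T = a + b − a·b on (0.4900, 0.3400) = 0.6634
  T ∨ R = a + b − a·b on (0.6600, 0.5100) = 0.8334
  (¬R ∨ ¬T) ∧ (T ∨ R) = a·b on (0.6634, 0.8334) = 0.5529
  ¬((¬R ∨ ¬T) ∧ (T ∨ R)) = 1 − 0.5529 = 0.4471
  → value = 0.4471
Under Łukasiewicz:
  ¬R = 1 − 0.51 = 0.49
  ¬T = 1 − 0.66 = 0.34
  ¬R ∨ ¬T = min(1, a+b) on (0.49, 0.34) = 0.83
  T ∨ R = min(1, a+b) on (0.66, 0.51) = 1.00
  (¬R ∨ ¬T) ∧ (T ∨ R) = max(0, a+b−1) on (0.83, 1.00) = 0.83
  ¬((¬R ∨ ¬T) ∧ (T ∨ R)) = 1 − 0.83 = 0.17
  → value = 0.1700
|0.4471 − 0.1700| = 0.277

0.277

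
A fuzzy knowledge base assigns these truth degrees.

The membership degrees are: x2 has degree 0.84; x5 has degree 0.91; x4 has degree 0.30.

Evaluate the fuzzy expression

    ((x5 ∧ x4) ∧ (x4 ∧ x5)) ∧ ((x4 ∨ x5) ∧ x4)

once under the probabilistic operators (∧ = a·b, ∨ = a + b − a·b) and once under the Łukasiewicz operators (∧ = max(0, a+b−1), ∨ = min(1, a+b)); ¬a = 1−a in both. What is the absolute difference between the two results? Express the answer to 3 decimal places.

Under probabilistic:
  x5 ∧ x4 = a·b on (0.9100, 0.3000) = 0.2730
  x4 ∧ x5 = a·b on (0.3000, 0.9100) = 0.2730
  (x5 ∧ x4) ∧ (x4 ∧ x5) = a·b on (0.2730, 0.2730) = 0.0745
  x4 ∨ x5 = a + b − a·b on (0.3000, 0.9100) = 0.9370
  (x4 ∨ x5) ∧ x4 = a·b on (0.9370, 0.3000) = 0.2811
  ((x5 ∧ x4) ∧ (x4 ∧ x5)) ∧ ((x4 ∨ x5) ∧ x4) = a·b on (0.0745, 0.2811) = 0.0210
  → value = 0.0210
Under Łukasiewicz:
  x5 ∧ x4 = max(0, a+b−1) on (0.91, 0.30) = 0.21
  x4 ∧ x5 = max(0, a+b−1) on (0.30, 0.91) = 0.21
  (x5 ∧ x4) ∧ (x4 ∧ x5) = max(0, a+b−1) on (0.21, 0.21) = 0.00
  x4 ∨ x5 = min(1, a+b) on (0.30, 0.91) = 1.00
  (x4 ∨ x5) ∧ x4 = max(0, a+b−1) on (1.00, 0.30) = 0.30
  ((x5 ∧ x4) ∧ (x4 ∧ x5)) ∧ ((x4 ∨ x5) ∧ x4) = max(0, a+b−1) on (0.00, 0.30) = 0.00
  → value = 0.0000
|0.0210 − 0.0000| = 0.021

0.021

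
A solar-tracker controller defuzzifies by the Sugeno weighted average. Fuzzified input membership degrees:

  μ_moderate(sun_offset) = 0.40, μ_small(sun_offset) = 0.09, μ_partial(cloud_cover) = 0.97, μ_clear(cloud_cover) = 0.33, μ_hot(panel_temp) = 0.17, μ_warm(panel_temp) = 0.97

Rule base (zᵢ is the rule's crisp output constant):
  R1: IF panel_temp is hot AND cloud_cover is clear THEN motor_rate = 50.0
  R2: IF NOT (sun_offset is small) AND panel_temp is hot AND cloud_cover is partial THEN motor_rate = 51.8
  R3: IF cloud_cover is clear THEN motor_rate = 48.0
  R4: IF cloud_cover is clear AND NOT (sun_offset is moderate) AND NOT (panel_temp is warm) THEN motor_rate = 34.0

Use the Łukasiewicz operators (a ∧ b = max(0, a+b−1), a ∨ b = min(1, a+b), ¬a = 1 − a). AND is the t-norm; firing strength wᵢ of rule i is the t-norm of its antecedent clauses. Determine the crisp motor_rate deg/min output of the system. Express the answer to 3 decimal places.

48.500

R1 (z=50.0): hot=0.17, clear=0.33; AND[max(0, a+b−1)] → w = 0.00
R2 (z=51.8): ¬small=1−0.09=0.91, hot=0.17, partial=0.97; AND[max(0, a+b−1)] → w = 0.05
R3 (z=48.0): clear=0.33 → w = 0.33
R4 (z=34.0): clear=0.33, ¬moderate=1−0.40=0.60, ¬warm=1−0.97=0.03; AND[max(0, a+b−1)] → w = 0.00
Weighted average = (0.00·50.0 + 0.05·51.8 + 0.33·48.0 + 0.00·34.0) / (0.00 + 0.05 + 0.33 + 0.00)
  = 18.4300 / 0.3800 = 48.500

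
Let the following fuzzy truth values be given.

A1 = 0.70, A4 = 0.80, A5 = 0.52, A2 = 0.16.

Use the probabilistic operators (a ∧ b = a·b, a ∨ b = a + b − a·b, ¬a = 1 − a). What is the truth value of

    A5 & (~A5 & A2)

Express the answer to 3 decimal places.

~A5 = 1 − 0.5200 = 0.4800
~A5 & A2 = a·b on (0.4800, 0.1600) = 0.0768
A5 & (~A5 & A2) = a·b on (0.5200, 0.0768) = 0.0399

0.040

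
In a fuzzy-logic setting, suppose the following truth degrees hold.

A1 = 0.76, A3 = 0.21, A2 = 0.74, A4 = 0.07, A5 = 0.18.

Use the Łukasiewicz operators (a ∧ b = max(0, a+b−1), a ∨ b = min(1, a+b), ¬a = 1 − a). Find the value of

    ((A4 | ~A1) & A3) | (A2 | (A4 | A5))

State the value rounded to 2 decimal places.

~A1 = 1 − 0.76 = 0.24
A4 | ~A1 = min(1, a+b) on (0.07, 0.24) = 0.31
(A4 | ~A1) & A3 = max(0, a+b−1) on (0.31, 0.21) = 0.00
A4 | A5 = min(1, a+b) on (0.07, 0.18) = 0.25
A2 | (A4 | A5) = min(1, a+b) on (0.74, 0.25) = 0.99
((A4 | ~A1) & A3) | (A2 | (A4 | A5)) = min(1, a+b) on (0.00, 0.99) = 0.99

0.99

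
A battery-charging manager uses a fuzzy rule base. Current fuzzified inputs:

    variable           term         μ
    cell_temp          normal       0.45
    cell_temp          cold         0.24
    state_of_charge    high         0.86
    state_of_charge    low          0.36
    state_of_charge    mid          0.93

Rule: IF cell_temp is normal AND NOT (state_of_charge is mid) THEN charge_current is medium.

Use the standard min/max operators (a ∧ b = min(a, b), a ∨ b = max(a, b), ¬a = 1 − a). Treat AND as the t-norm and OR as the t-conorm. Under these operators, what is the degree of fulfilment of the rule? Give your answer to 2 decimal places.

firing strength: normal=0.45, ¬mid=1−0.93=0.07; AND[min(a, b)] → w = 0.07

0.07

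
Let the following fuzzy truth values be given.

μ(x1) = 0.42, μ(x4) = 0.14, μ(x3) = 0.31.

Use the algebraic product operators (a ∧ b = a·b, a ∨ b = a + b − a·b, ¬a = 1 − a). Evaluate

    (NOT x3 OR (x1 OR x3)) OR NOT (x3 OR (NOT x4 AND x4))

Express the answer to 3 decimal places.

NOT x3 = 1 − 0.3100 = 0.6900
x1 OR x3 = a + b − a·b on (0.4200, 0.3100) = 0.5998
NOT x3 OR (x1 OR x3) = a + b − a·b on (0.6900, 0.5998) = 0.8759
NOT x4 = 1 − 0.1400 = 0.8600
NOT x4 AND x4 = a·b on (0.8600, 0.1400) = 0.1204
x3 OR (NOT x4 AND x4) = a + b − a·b on (0.3100, 0.1204) = 0.3931
NOT (x3 OR (NOT x4 AND x4)) = 1 − 0.3931 = 0.6069
(NOT x3 OR (x1 OR x3)) OR NOT (x3 OR (NOT x4 AND x4)) = a + b − a·b on (0.8759, 0.6069) = 0.9512

0.951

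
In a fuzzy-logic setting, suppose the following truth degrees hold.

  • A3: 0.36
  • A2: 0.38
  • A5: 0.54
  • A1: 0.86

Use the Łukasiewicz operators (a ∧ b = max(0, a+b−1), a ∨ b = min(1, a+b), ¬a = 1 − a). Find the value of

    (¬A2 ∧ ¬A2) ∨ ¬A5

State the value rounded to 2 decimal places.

¬A2 = 1 − 0.38 = 0.62
¬A2 = 1 − 0.38 = 0.62
¬A2 ∧ ¬A2 = max(0, a+b−1) on (0.62, 0.62) = 0.24
¬A5 = 1 − 0.54 = 0.46
(¬A2 ∧ ¬A2) ∨ ¬A5 = min(1, a+b) on (0.24, 0.46) = 0.70

0.70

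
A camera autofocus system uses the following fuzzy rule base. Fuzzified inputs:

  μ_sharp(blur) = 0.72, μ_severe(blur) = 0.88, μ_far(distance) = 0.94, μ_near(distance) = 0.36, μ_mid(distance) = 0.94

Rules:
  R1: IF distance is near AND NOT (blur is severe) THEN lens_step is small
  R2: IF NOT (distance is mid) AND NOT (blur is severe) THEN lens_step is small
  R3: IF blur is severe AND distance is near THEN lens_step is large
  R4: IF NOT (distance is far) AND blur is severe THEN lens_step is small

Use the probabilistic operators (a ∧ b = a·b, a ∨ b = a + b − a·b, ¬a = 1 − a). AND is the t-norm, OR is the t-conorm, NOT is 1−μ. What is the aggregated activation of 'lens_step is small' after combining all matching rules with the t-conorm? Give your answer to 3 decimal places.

R1: near=0.36, ¬severe=1−0.88=0.12; AND[a·b] → w = 0.0432
R2: ¬mid=1−0.94=0.06, ¬severe=1−0.88=0.12; AND[a·b] → w = 0.0072
R3: severe=0.88, near=0.36; AND[a·b] → w = 0.3168
R4: ¬far=1−0.94=0.06, severe=0.88; AND[a·b] → w = 0.0528
Rules with consequent 'small': {R1, R2, R4} → strengths 0.0432, 0.0072, 0.0528
Aggregate via t-conorm [a + b − a·b]: 0.1002

0.100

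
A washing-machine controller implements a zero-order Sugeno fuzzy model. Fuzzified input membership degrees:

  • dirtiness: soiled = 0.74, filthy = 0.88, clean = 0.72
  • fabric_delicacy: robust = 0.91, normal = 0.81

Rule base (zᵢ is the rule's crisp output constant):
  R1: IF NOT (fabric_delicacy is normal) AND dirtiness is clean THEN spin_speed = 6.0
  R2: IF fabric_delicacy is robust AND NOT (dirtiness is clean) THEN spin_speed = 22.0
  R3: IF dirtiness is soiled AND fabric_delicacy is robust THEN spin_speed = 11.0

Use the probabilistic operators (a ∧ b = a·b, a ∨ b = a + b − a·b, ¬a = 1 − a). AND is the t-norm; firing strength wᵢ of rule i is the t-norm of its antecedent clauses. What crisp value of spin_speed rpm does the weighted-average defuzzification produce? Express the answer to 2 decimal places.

12.99

R1 (z=6.0): ¬normal=1−0.81=0.19, clean=0.72; AND[a·b] → w = 0.1368
R2 (z=22.0): robust=0.91, ¬clean=1−0.72=0.28; AND[a·b] → w = 0.2548
R3 (z=11.0): soiled=0.74, robust=0.91; AND[a·b] → w = 0.6734
Weighted average = (0.1368·6.0 + 0.2548·22.0 + 0.6734·11.0) / (0.1368 + 0.2548 + 0.6734)
  = 13.8338 / 1.0650 = 12.99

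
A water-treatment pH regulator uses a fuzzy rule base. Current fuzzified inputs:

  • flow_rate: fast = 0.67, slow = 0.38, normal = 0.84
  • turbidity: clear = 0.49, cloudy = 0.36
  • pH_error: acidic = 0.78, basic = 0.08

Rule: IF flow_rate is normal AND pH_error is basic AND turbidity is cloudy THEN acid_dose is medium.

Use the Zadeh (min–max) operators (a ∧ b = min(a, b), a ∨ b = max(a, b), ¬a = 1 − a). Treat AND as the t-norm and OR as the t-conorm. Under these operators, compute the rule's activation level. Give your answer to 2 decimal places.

firing strength: normal=0.84, basic=0.08, cloudy=0.36; AND[min(a, b)] → w = 0.08

0.08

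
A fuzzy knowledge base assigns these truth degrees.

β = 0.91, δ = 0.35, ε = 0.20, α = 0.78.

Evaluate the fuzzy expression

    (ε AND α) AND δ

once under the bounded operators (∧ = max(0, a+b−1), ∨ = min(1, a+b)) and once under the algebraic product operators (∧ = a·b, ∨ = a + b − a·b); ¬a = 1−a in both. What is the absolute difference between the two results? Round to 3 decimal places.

0.055

Under bounded:
  ε AND α = max(0, a+b−1) on (0.20, 0.78) = 0.00
  (ε AND α) AND δ = max(0, a+b−1) on (0.00, 0.35) = 0.00
  → value = 0.0000
Under algebraic product:
  ε AND α = a·b on (0.2000, 0.7800) = 0.1560
  (ε AND α) AND δ = a·b on (0.1560, 0.3500) = 0.0546
  → value = 0.0546
|0.0000 − 0.0546| = 0.055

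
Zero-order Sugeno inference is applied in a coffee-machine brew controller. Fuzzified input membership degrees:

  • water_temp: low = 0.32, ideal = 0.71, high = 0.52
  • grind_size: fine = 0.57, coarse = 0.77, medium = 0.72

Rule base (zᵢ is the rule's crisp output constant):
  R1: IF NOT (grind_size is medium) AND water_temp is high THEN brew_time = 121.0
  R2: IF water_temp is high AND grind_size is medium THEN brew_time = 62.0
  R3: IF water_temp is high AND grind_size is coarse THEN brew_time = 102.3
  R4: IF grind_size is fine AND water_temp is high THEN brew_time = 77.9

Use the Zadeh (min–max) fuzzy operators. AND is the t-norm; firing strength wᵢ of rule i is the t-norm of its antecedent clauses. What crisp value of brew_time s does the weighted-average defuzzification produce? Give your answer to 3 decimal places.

86.861

R1 (z=121.0): ¬medium=1−0.72=0.28, high=0.52; AND[min(a, b)] → w = 0.28
R2 (z=62.0): high=0.52, medium=0.72; AND[min(a, b)] → w = 0.52
R3 (z=102.3): high=0.52, coarse=0.77; AND[min(a, b)] → w = 0.52
R4 (z=77.9): fine=0.57, high=0.52; AND[min(a, b)] → w = 0.52
Weighted average = (0.28·121.0 + 0.52·62.0 + 0.52·102.3 + 0.52·77.9) / (0.28 + 0.52 + 0.52 + 0.52)
  = 159.8240 / 1.8400 = 86.861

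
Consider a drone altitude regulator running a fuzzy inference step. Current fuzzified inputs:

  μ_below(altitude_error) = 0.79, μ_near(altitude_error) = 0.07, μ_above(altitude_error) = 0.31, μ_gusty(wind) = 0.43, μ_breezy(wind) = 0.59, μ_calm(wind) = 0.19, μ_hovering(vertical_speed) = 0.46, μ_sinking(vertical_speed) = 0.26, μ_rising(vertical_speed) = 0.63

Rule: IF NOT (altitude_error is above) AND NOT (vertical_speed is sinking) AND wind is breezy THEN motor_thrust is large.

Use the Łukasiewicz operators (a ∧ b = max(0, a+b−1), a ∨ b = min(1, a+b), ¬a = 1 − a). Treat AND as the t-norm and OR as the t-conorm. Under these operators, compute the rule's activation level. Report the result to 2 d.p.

firing strength: ¬above=1−0.31=0.69, ¬sinking=1−0.26=0.74, breezy=0.59; AND[max(0, a+b−1)] → w = 0.02

0.02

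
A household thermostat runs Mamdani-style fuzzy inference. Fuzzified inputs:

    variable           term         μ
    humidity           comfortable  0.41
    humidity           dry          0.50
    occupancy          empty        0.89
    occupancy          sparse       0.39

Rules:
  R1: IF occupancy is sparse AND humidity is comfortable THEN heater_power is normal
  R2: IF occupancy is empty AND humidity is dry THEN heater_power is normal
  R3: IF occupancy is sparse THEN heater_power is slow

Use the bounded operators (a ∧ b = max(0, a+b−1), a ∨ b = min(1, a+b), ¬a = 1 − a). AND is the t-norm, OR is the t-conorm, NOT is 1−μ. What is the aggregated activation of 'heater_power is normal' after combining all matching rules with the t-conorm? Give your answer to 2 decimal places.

0.39

R1: sparse=0.39, comfortable=0.41; AND[max(0, a+b−1)] → w = 0.00
R2: empty=0.89, dry=0.50; AND[max(0, a+b−1)] → w = 0.39
R3: sparse=0.39 → w = 0.39
Rules with consequent 'normal': {R1, R2} → strengths 0.00, 0.39
Aggregate via t-conorm [min(1, a+b)]: 0.39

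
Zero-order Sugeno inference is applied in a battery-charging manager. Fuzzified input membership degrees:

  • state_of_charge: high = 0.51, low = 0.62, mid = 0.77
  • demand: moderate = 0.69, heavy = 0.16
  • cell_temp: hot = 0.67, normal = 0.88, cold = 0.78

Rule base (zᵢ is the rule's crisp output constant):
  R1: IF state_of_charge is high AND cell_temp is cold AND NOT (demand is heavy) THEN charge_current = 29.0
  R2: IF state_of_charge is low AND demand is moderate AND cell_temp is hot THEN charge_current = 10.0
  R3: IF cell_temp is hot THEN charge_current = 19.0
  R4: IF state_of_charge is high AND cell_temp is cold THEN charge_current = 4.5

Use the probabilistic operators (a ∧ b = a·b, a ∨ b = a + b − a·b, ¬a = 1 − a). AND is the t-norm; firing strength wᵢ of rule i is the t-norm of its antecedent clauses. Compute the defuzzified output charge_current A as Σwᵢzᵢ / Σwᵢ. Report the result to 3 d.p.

R1 (z=29.0): high=0.51, cold=0.78, ¬heavy=1−0.16=0.84; AND[a·b] → w = 0.3342
R2 (z=10.0): low=0.62, moderate=0.69, hot=0.67; AND[a·b] → w = 0.2866
R3 (z=19.0): hot=0.67 → w = 0.6700
R4 (z=4.5): high=0.51, cold=0.78; AND[a·b] → w = 0.3978
Weighted average = (0.3342·29.0 + 0.2866·10.0 + 0.6700·19.0 + 0.3978·4.5) / (0.3342 + 0.2866 + 0.6700 + 0.3978)
  = 27.0768 / 1.6886 = 16.035

16.035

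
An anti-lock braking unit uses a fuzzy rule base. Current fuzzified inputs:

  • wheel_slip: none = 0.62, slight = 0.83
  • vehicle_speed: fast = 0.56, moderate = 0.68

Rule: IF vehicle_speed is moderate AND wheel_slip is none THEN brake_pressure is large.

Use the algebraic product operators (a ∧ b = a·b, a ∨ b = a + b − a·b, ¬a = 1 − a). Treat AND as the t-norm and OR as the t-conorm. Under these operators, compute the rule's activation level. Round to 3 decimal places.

firing strength: moderate=0.68, none=0.62; AND[a·b] → w = 0.4216

0.422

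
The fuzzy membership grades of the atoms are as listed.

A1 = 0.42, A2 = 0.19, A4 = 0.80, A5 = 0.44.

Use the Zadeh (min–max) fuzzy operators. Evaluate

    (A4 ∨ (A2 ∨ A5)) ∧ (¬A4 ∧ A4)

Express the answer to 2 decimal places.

A2 ∨ A5 = max(a, b) on (0.19, 0.44) = 0.44
A4 ∨ (A2 ∨ A5) = max(a, b) on (0.80, 0.44) = 0.80
¬A4 = 1 − 0.80 = 0.20
¬A4 ∧ A4 = min(a, b) on (0.20, 0.80) = 0.20
(A4 ∨ (A2 ∨ A5)) ∧ (¬A4 ∧ A4) = min(a, b) on (0.80, 0.20) = 0.20

0.20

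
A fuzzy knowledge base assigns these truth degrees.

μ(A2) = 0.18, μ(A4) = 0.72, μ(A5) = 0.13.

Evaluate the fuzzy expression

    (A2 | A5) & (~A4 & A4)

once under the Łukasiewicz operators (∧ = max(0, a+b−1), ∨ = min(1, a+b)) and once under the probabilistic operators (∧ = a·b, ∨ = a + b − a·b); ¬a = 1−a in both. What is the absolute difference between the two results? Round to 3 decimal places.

0.058

Under Łukasiewicz:
  A2 | A5 = min(1, a+b) on (0.18, 0.13) = 0.31
  ~A4 = 1 − 0.72 = 0.28
  ~A4 & A4 = max(0, a+b−1) on (0.28, 0.72) = 0.00
  (A2 | A5) & (~A4 & A4) = max(0, a+b−1) on (0.31, 0.00) = 0.00
  → value = 0.0000
Under probabilistic:
  A2 | A5 = a + b − a·b on (0.1800, 0.1300) = 0.2866
  ~A4 = 1 − 0.7200 = 0.2800
  ~A4 & A4 = a·b on (0.2800, 0.7200) = 0.2016
  (A2 | A5) & (~A4 & A4) = a·b on (0.2866, 0.2016) = 0.0578
  → value = 0.0578
|0.0000 − 0.0578| = 0.058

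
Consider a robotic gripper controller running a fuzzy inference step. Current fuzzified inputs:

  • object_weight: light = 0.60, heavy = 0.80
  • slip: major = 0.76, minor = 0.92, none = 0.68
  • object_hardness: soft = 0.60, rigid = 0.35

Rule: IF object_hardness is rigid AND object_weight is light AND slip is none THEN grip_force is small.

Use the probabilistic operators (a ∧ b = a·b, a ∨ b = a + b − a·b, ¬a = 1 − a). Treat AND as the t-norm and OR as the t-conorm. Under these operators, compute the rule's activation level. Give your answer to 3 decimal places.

0.143

firing strength: rigid=0.35, light=0.60, none=0.68; AND[a·b] → w = 0.1428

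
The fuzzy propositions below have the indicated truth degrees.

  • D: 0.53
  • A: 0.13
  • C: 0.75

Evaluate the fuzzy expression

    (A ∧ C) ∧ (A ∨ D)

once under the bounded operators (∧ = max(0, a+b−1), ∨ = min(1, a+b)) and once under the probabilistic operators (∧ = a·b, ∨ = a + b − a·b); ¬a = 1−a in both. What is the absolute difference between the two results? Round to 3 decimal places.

Under bounded:
  A ∧ C = max(0, a+b−1) on (0.13, 0.75) = 0.00
  A ∨ D = min(1, a+b) on (0.13, 0.53) = 0.66
  (A ∧ C) ∧ (A ∨ D) = max(0, a+b−1) on (0.00, 0.66) = 0.00
  → value = 0.0000
Under probabilistic:
  A ∧ C = a·b on (0.1300, 0.7500) = 0.0975
  A ∨ D = a + b − a·b on (0.1300, 0.5300) = 0.5911
  (A ∧ C) ∧ (A ∨ D) = a·b on (0.0975, 0.5911) = 0.0576
  → value = 0.0576
|0.0000 − 0.0576| = 0.058

0.058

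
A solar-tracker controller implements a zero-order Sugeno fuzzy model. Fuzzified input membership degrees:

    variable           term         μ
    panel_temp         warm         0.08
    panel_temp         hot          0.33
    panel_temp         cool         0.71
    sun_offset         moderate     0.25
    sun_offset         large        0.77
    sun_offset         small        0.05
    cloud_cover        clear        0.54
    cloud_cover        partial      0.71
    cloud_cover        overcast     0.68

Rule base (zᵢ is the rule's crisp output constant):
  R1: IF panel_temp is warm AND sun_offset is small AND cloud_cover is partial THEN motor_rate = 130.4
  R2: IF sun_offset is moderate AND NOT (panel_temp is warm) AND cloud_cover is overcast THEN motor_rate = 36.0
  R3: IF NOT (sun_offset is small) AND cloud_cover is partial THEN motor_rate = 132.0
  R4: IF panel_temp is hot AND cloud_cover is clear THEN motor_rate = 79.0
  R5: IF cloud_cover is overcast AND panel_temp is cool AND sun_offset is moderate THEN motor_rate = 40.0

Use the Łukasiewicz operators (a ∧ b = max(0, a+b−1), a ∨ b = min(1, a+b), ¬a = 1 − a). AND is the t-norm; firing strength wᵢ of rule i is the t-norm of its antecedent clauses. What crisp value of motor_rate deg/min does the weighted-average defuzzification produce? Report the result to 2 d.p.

132.00

R1 (z=130.4): warm=0.08, small=0.05, partial=0.71; AND[max(0, a+b−1)] → w = 0.00
R2 (z=36.0): moderate=0.25, ¬warm=1−0.08=0.92, overcast=0.68; AND[max(0, a+b−1)] → w = 0.00
R3 (z=132.0): ¬small=1−0.05=0.95, partial=0.71; AND[max(0, a+b−1)] → w = 0.66
R4 (z=79.0): hot=0.33, clear=0.54; AND[max(0, a+b−1)] → w = 0.00
R5 (z=40.0): overcast=0.68, cool=0.71, moderate=0.25; AND[max(0, a+b−1)] → w = 0.00
Weighted average = (0.00·130.4 + 0.00·36.0 + 0.66·132.0 + 0.00·79.0 + 0.00·40.0) / (0.00 + 0.00 + 0.66 + 0.00 + 0.00)
  = 87.1200 / 0.6600 = 132.00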